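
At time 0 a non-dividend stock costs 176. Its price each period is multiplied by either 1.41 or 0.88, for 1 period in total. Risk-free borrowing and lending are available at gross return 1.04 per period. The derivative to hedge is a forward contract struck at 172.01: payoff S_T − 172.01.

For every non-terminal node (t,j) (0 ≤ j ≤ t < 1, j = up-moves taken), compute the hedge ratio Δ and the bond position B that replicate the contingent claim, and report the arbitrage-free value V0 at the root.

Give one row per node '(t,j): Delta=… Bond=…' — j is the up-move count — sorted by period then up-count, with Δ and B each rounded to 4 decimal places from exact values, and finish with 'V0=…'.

Since d<R<u, set p* = (R−d)/(u−d) = 0.3019; price each node as the discounted p*-expectation of its children.
Payoff layer (t=1): V(1,0)=-17.1300, V(1,1)=76.1500
  t=0,j=0: stock 176.0000 → up 248.1600 (V=76.1500), down 154.8800 (V=-17.1300). Price 10.6058; hedge Δ=1.0000, bond B=-165.3942.
Check: Δ(0,0)·S0 + B(0,0) = 10.6058 = V0.

(0,0): Delta=1.0000 Bond=-165.3942
V0=10.6058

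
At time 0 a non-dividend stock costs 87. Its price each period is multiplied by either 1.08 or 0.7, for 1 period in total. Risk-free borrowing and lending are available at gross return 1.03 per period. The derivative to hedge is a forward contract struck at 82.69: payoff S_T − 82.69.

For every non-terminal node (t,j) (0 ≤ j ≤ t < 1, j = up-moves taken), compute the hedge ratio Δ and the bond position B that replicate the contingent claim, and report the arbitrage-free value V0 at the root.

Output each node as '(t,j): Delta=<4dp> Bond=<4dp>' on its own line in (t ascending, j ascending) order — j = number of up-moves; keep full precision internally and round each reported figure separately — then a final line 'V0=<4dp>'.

Under the risk-neutral measure, an up-move has probability p* = (R−d)/(u−d) = 0.8684 and values discount at R = 1.03.
Terminal values V(1,·): V(1,0)=-21.7900, V(1,1)=11.2700
(0,0): S=87.0000. Δ = (V_up−V_dn)/(S_up−S_dn) = (11.2700−-21.7900)/(93.9600−60.9000) = 1.0000. V = [p*·11.2700 + (1−p*)·-21.7900]/1.03 = 6.7184. B = V − Δ·S = -80.2816.
The time-0 hedge costs 6.7184, which is the no-arbitrage price.

(0,0): Delta=1.0000 Bond=-80.2816
V0=6.7184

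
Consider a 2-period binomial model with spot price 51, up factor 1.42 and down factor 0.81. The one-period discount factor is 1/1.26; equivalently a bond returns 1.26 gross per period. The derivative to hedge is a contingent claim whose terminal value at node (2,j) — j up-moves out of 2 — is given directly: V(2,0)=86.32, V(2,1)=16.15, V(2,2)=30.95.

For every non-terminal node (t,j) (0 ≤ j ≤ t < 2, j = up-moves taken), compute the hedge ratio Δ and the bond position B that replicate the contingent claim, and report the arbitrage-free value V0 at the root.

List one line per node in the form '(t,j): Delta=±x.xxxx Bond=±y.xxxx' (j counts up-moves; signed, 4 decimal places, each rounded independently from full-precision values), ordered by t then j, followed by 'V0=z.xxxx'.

(0,0): Delta=-0.1910 Bond=28.0280
(1,0): Delta=-2.7846 Bond=142.4576
(1,1): Delta=0.3350 Bond=-2.7797
V0=18.2867

Since d<R<u, set p* = (R−d)/(u−d) = 0.7377; price each node as the discounted p*-expectation of its children.
At expiry t=2: V(2,0)=86.3200, V(2,1)=16.1500, V(2,2)=30.9500
(1,0): S=41.3100. Δ = (V_up−V_dn)/(S_up−S_dn) = (16.1500−86.3200)/(58.6602−33.4611) = -2.7846. V = [p*·16.1500 + (1−p*)·86.3200]/1.26 = 27.4248. B = V − Δ·S = 142.4576.
(1,1): S=72.4200. Δ = (V_up−V_dn)/(S_up−S_dn) = (30.9500−16.1500)/(102.8364−58.6602) = 0.3350. V = [p*·30.9500 + (1−p*)·16.1500]/1.26 = 21.4826. B = V − Δ·S = -2.7797.
(0,0): S=51.0000. Δ = (V_up−V_dn)/(S_up−S_dn) = (21.4826−27.4248)/(72.4200−41.3100) = -0.1910. V = [p*·21.4826 + (1−p*)·27.4248]/1.26 = 18.2867. B = V − Δ·S = 28.0280.
Self-financing check: at every node Δ·S+B equals the discounted successor values.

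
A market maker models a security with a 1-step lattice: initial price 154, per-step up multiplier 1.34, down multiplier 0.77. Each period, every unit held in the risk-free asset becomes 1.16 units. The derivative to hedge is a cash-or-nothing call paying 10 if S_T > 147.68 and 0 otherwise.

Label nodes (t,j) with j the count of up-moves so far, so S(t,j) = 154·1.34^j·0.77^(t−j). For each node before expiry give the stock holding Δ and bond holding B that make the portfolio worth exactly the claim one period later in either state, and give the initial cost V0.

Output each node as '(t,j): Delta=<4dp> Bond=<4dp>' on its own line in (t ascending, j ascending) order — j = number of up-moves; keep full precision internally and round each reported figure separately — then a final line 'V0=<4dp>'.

(0,0): Delta=0.1139 Bond=-11.6455
V0=5.8984

Risk-neutral probability p* = (R−d)/(u−d) = (1.16−0.77)/(1.34−0.77) = 0.6842.
Terminal payoffs: V(1,0)=0.0000, V(1,1)=10.0000
  t=0,j=0: stock 154.0000 → up 206.3600 (V=10.0000), down 118.5800 (V=0.0000). Price 5.8984; hedge Δ=0.1139, bond B=-11.6455.
Check: Δ(0,0)·S0 + B(0,0) = 5.8984 = V0.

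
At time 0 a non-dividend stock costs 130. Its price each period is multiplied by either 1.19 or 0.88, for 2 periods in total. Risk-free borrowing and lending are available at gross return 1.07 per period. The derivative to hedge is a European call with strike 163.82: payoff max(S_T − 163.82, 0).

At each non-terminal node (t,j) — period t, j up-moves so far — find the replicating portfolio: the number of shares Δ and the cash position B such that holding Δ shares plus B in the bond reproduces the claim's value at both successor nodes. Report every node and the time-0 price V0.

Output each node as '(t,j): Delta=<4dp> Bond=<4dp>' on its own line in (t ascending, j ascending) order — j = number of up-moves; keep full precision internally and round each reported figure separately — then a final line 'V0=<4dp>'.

Under the risk-neutral measure, an up-move has probability p* = (R−d)/(u−d) = 0.6129 and values discount at R = 1.07.
At expiry t=2: V(2,0)=0.0000, V(2,1)=0.0000, V(2,2)=20.2730
Node (1,0) S=114.4000: V=(p*·0.0000+(1−p*)·0.0000)/1.07=0.0000; Δ=(0.0000−0.0000)/(136.1360−100.6720)=0.0000; B=V−Δ·S=0.0000
Node (1,1) S=154.7000: V=(p*·20.2730+(1−p*)·0.0000)/1.07=11.6125; Δ=(20.2730−0.0000)/(184.0930−136.1360)=0.4227; B=V−Δ·S=-53.7843
Node (0,0) S=130.0000: V=(p*·11.6125+(1−p*)·0.0000)/1.07=6.6517; Δ=(11.6125−0.0000)/(154.7000−114.4000)=0.2882; B=V−Δ·S=-30.8080
Check: Δ(0,0)·S0 + B(0,0) = 6.6517 = V0.

(0,0): Delta=0.2882 Bond=-30.8080
(1,0): Delta=0.0000 Bond=0.0000
(1,1): Delta=0.4227 Bond=-53.7843
V0=6.6517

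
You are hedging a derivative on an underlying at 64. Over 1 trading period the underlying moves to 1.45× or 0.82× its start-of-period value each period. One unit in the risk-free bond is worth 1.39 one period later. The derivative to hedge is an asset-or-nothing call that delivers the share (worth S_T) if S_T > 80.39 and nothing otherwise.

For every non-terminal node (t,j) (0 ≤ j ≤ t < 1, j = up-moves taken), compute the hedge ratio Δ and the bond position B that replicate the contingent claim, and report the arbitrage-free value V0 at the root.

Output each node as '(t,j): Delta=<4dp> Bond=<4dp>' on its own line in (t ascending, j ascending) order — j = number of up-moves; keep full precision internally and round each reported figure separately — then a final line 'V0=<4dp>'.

(0,0): Delta=2.3016 Bond=-86.8973
V0=60.4042

The replicating-portfolio and risk-neutral prices coincide; use p* = (1.39−0.82)/(1.45−0.82) = 0.9048 for the latter.
Terminal payoffs: V(1,0)=0.0000, V(1,1)=92.8000
  t=0,j=0: stock 64.0000 → up 92.8000 (V=92.8000), down 52.4800 (V=0.0000). Price 60.4042; hedge Δ=2.3016, bond B=-86.8973.
Check: Δ(0,0)·S0 + B(0,0) = 60.4042 = V0.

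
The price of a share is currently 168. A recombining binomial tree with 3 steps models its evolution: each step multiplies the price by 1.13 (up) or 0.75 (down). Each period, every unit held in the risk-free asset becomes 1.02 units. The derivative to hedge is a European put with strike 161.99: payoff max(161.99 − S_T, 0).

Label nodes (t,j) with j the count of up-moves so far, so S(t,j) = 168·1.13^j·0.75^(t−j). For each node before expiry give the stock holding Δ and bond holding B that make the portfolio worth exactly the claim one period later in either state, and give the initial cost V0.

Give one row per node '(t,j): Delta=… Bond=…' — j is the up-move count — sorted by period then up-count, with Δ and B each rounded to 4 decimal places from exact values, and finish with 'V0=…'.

The replicating-portfolio and risk-neutral prices coincide; use p* = (1.02−0.75)/(1.13−0.75) = 0.7105 for the latter.
At expiry t=3: V(3,0)=91.1150, V(3,1)=55.2050, V(3,2)=1.1006, V(3,3)=0.0000
(2,0): S=94.5000. Δ = (V_up−V_dn)/(S_up−S_dn) = (55.2050−91.1150)/(106.7850−70.8750) = -1.0000. V = [p*·55.2050 + (1−p*)·91.1150]/1.02 = 64.3137. B = V − Δ·S = 158.8137.
(2,1): S=142.3800. Δ = (V_up−V_dn)/(S_up−S_dn) = (1.1006−55.2050)/(160.8894−106.7850) = -1.0000. V = [p*·1.1006 + (1−p*)·55.2050]/1.02 = 16.4337. B = V − Δ·S = 158.8137.
(2,2): S=214.5192. Δ = (V_up−V_dn)/(S_up−S_dn) = (0.0000−1.1006)/(242.4067−160.8894) = -0.0135. V = [p*·0.0000 + (1−p*)·1.1006]/1.02 = 0.3123. B = V − Δ·S = 3.2087.
(1,0): S=126.0000. Δ = (V_up−V_dn)/(S_up−S_dn) = (16.4337−64.3137)/(142.3800−94.5000) = -1.0000. V = [p*·16.4337 + (1−p*)·64.3137]/1.02 = 29.6997. B = V − Δ·S = 155.6997.
(1,1): S=189.8400. Δ = (V_up−V_dn)/(S_up−S_dn) = (0.3123−16.4337)/(214.5192−142.3800) = -0.2235. V = [p*·0.3123 + (1−p*)·16.4337]/1.02 = 4.8814. B = V − Δ·S = 47.3061.
(0,0): S=168.0000. Δ = (V_up−V_dn)/(S_up−S_dn) = (4.8814−29.6997)/(189.8400−126.0000) = -0.3888. V = [p*·4.8814 + (1−p*)·29.6997]/1.02 = 11.8291. B = V − Δ·S = 77.1404.
The time-0 hedge costs 11.8291, which is the no-arbitrage price.

(0,0): Delta=-0.3888 Bond=77.1404
(1,0): Delta=-1.0000 Bond=155.6997
(1,1): Delta=-0.2235 Bond=47.3061
(2,0): Delta=-1.0000 Bond=158.8137
(2,1): Delta=-1.0000 Bond=158.8137
(2,2): Delta=-0.0135 Bond=3.2087
V0=11.8291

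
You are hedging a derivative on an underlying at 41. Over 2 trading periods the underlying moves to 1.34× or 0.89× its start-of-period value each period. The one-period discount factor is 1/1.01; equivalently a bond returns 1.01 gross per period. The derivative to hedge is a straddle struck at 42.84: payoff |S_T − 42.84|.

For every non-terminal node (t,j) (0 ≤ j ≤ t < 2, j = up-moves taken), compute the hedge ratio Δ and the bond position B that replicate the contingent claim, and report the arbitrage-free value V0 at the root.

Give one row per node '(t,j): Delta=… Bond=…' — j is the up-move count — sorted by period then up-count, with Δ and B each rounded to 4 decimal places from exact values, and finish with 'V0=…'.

(0,0): Delta=0.1843 Bond=2.3756
(1,0): Delta=-0.2623 Bond=18.6958
(1,1): Delta=1.0000 Bond=-42.4158
V0=9.9314

Since d<R<u, set p* = (R−d)/(u−d) = 0.2667; price each node as the discounted p*-expectation of its children.
At expiry t=2: V(2,0)=10.3639, V(2,1)=6.0566, V(2,2)=30.7796
(1,0): S=36.4900. Δ = (V_up−V_dn)/(S_up−S_dn) = (6.0566−10.3639)/(48.8966−32.4761) = -0.2623. V = [p*·6.0566 + (1−p*)·10.3639]/1.01 = 9.1240. B = V − Δ·S = 18.6958.
(1,1): S=54.9400. Δ = (V_up−V_dn)/(S_up−S_dn) = (30.7796−6.0566)/(73.6196−48.8966) = 1.0000. V = [p*·30.7796 + (1−p*)·6.0566]/1.01 = 12.5242. B = V − Δ·S = -42.4158.
(0,0): S=41.0000. Δ = (V_up−V_dn)/(S_up−S_dn) = (12.5242−9.1240)/(54.9400−36.4900) = 0.1843. V = [p*·12.5242 + (1−p*)·9.1240]/1.01 = 9.9314. B = V − Δ·S = 2.3756.
Check: Δ(0,0)·S0 + B(0,0) = 9.9314 = V0.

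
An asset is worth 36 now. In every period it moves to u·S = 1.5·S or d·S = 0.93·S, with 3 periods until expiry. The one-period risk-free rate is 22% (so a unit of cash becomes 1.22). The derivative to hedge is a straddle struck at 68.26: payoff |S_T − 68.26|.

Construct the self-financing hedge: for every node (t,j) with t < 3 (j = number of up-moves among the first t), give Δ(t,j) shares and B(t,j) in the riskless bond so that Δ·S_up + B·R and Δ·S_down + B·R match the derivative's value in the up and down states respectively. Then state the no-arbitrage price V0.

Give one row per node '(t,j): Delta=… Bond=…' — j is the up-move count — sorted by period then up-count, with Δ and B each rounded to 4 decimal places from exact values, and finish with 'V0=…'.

The replicating-portfolio and risk-neutral prices coincide; use p* = (1.22−0.93)/(1.5−0.93) = 0.5088 for the latter.
Terminal payoffs: V(3,0)=39.3031, V(3,1)=21.5554, V(3,2)=7.0700, V(3,3)=53.2400
  t=2,j=0: stock 31.1364 → up 46.7046 (V=21.5554), down 28.9569 (V=39.3031). Price 24.8144; hedge Δ=-1.0000, bond B=55.9508.
  t=2,j=1: stock 50.2200 → up 75.3300 (V=7.0700), down 46.7046 (V=21.5554). Price 11.6276; hedge Δ=-0.5060, bond B=37.0406.
  t=2,j=2: stock 81.0000 → up 121.5000 (V=53.2400), down 75.3300 (V=7.0700). Price 25.0492; hedge Δ=1.0000, bond B=-55.9508.
  t=1,j=0: stock 33.4800 → up 50.2200 (V=11.6276), down 31.1364 (V=24.8144). Price 14.8404; hedge Δ=-0.6910, bond B=37.9753.
  t=1,j=1: stock 54.0000 → up 81.0000 (V=25.0492), down 50.2200 (V=11.6276). Price 15.1280; hedge Δ=0.4360, bond B=-8.4187.
  t=0,j=0: stock 36.0000 → up 54.0000 (V=15.1280), down 33.4800 (V=14.8404). Price 12.2842; hedge Δ=0.0140, bond B=11.7798.
The time-0 hedge costs 12.2842, which is the no-arbitrage price.

(0,0): Delta=0.0140 Bond=11.7798
(1,0): Delta=-0.6910 Bond=37.9753
(1,1): Delta=0.4360 Bond=-8.4187
(2,0): Delta=-1.0000 Bond=55.9508
(2,1): Delta=-0.5060 Bond=37.0406
(2,2): Delta=1.0000 Bond=-55.9508
V0=12.2842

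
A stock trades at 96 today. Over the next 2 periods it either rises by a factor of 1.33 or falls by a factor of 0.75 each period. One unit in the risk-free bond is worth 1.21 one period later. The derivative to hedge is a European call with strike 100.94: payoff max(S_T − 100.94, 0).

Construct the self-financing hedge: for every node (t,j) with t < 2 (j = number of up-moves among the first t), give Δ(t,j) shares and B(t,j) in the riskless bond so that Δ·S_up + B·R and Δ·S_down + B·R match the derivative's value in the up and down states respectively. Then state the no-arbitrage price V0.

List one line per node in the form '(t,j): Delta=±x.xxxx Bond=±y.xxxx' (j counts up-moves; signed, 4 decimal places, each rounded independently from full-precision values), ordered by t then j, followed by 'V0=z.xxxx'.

(0,0): Delta=0.8108 Bond=-48.2448
(1,0): Delta=0.0000 Bond=0.0000
(1,1): Delta=0.9301 Bond=-73.6047
V0=29.5901

The replicating-portfolio and risk-neutral prices coincide; use p* = (1.21−0.75)/(1.33−0.75) = 0.7931 for the latter.
Terminal values V(2,·): V(2,0)=0.0000, V(2,1)=0.0000, V(2,2)=68.8744
Node (1,0) S=72.0000: V=(p*·0.0000+(1−p*)·0.0000)/1.21=0.0000; Δ=(0.0000−0.0000)/(95.7600−54.0000)=0.0000; B=V−Δ·S=0.0000
Node (1,1) S=127.6800: V=(p*·68.8744+(1−p*)·0.0000)/1.21=45.1442; Δ=(68.8744−0.0000)/(169.8144−95.7600)=0.9301; B=V−Δ·S=-73.6047
Node (0,0) S=96.0000: V=(p*·45.1442+(1−p*)·0.0000)/1.21=29.5901; Δ=(45.1442−0.0000)/(127.6800−72.0000)=0.8108; B=V−Δ·S=-48.2448
The time-0 hedge costs 29.5901, which is the no-arbitrage price.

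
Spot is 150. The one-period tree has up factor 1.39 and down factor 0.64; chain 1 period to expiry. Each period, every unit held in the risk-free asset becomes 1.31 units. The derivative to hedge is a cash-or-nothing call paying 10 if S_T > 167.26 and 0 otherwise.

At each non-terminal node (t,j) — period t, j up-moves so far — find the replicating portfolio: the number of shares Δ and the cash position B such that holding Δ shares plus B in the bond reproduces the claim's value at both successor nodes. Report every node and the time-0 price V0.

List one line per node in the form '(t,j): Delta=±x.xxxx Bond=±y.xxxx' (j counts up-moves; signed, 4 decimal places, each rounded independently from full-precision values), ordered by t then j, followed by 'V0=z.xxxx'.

(0,0): Delta=0.0889 Bond=-6.5140
V0=6.8193

Since d<R<u, set p* = (R−d)/(u−d) = 0.8933; price each node as the discounted p*-expectation of its children.
At expiry t=1: V(1,0)=0.0000, V(1,1)=10.0000
Node (0,0) S=150.0000: V=(p*·10.0000+(1−p*)·0.0000)/1.31=6.8193; Δ=(10.0000−0.0000)/(208.5000−96.0000)=0.0889; B=V−Δ·S=-6.5140
Each (Δ,B) replicates both successor values, so the strategy is self-financing and V0 is arbitrage-free.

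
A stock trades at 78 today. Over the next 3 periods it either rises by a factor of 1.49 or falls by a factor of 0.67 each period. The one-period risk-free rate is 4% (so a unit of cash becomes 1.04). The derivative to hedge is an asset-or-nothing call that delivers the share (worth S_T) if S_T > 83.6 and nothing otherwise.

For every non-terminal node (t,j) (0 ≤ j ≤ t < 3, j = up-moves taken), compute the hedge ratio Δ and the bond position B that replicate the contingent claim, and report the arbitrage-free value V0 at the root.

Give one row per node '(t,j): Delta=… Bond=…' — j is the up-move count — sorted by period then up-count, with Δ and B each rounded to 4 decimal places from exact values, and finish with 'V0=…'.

(0,0): Delta=1.2485 Bond=-41.7368
(1,0): Delta=1.1747 Bond=-39.5480
(1,1): Delta=1.2889 Bond=-48.0989
(2,0): Delta=0.0000 Bond=0.0000
(2,1): Delta=1.8171 Bond=-91.1527
(2,2): Delta=1.0000 Bond=0.0000
V0=55.6456

Risk-neutral probability p* = (R−d)/(u−d) = (1.04−0.67)/(1.49−0.67) = 0.4512.
Payoff layer (t=3): V(3,0)=0.0000, V(3,1)=0.0000, V(3,2)=116.0224, V(3,3)=258.0200
Node (2,0) S=35.0142: V=(p*·0.0000+(1−p*)·0.0000)/1.04=0.0000; Δ=(0.0000−0.0000)/(52.1712−23.4595)=0.0000; B=V−Δ·S=0.0000
Node (2,1) S=77.8674: V=(p*·116.0224+(1−p*)·0.0000)/1.04=50.3381; Δ=(116.0224−0.0000)/(116.0224−52.1712)=1.8171; B=V−Δ·S=-91.1527
Node (2,2) S=173.1678: V=(p*·258.0200+(1−p*)·116.0224)/1.04=173.1678; Δ=(258.0200−116.0224)/(258.0200−116.0224)=1.0000; B=V−Δ·S=0.0000
Node (1,0) S=52.2600: V=(p*·50.3381+(1−p*)·0.0000)/1.04=21.8399; Δ=(50.3381−0.0000)/(77.8674−35.0142)=1.1747; B=V−Δ·S=-39.5480
Node (1,1) S=116.2200: V=(p*·173.1678+(1−p*)·50.3381)/1.04=101.6935; Δ=(173.1678−50.3381)/(173.1678−77.8674)=1.2889; B=V−Δ·S=-48.0989
Node (0,0) S=78.0000: V=(p*·101.6935+(1−p*)·21.8399)/1.04=55.6456; Δ=(101.6935−21.8399)/(116.2200−52.2600)=1.2485; B=V−Δ·S=-41.7368
Self-financing check: at every node Δ·S+B equals the discounted successor values.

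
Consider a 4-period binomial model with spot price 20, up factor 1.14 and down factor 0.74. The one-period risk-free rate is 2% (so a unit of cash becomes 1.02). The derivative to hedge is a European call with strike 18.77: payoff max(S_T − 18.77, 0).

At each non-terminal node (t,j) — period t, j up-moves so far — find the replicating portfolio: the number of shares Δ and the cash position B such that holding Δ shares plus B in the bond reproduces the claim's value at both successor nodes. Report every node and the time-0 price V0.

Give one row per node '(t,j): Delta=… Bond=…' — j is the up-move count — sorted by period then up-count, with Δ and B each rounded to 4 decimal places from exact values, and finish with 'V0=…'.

No-arbitrage ⇒ martingale measure with p* = (R−d)/(u−d) = 0.7000.
At expiry t=4: V(4,0)=0.0000, V(4,1)=0.0000, V(4,2)=0.0000, V(4,3)=3.1569, V(4,4)=15.0092
  t=3,j=0: stock 8.1045 → up 9.2391 (V=0.0000), down 5.9973 (V=0.0000). Price 0.0000; hedge Δ=0.0000, bond B=0.0000.
  t=3,j=1: stock 12.4853 → up 14.2332 (V=0.0000), down 9.2391 (V=0.0000). Price 0.0000; hedge Δ=0.0000, bond B=0.0000.
  t=3,j=2: stock 19.2341 → up 21.9269 (V=3.1569), down 14.2332 (V=0.0000). Price 2.1665; hedge Δ=0.4103, bond B=-5.7257.
  t=3,j=3: stock 29.6309 → up 33.7792 (V=15.0092), down 21.9269 (V=3.1569). Price 11.2289; hedge Δ=1.0000, bond B=-18.4020.
  t=2,j=0: stock 10.9520 → up 12.4853 (V=0.0000), down 8.1045 (V=0.0000). Price 0.0000; hedge Δ=0.0000, bond B=0.0000.
  t=2,j=1: stock 16.8720 → up 19.2341 (V=2.1665), down 12.4853 (V=0.0000). Price 1.4868; hedge Δ=0.3210, bond B=-3.9294.
  t=2,j=2: stock 25.9920 → up 29.6309 (V=11.2289), down 19.2341 (V=2.1665). Price 8.3433; hedge Δ=0.8717, bond B=-14.3128.
  t=1,j=0: stock 14.8000 → up 16.8720 (V=1.4868), down 10.9520 (V=0.0000). Price 1.0203; hedge Δ=0.2511, bond B=-2.6966.
  t=1,j=1: stock 22.8000 → up 25.9920 (V=8.3433), down 16.8720 (V=1.4868). Price 6.1631; hedge Δ=0.7518, bond B=-10.9782.
  t=0,j=0: stock 20.0000 → up 22.8000 (V=6.1631), down 14.8000 (V=1.0203). Price 4.5297; hedge Δ=0.6428, bond B=-8.3272.
The time-0 hedge costs 4.5297, which is the no-arbitrage price.

(0,0): Delta=0.6428 Bond=-8.3272
(1,0): Delta=0.2511 Bond=-2.6966
(1,1): Delta=0.7518 Bond=-10.9782
(2,0): Delta=0.0000 Bond=0.0000
(2,1): Delta=0.3210 Bond=-3.9294
(2,2): Delta=0.8717 Bond=-14.3128
(3,0): Delta=0.0000 Bond=0.0000
(3,1): Delta=0.0000 Bond=0.0000
(3,2): Delta=0.4103 Bond=-5.7257
(3,3): Delta=1.0000 Bond=-18.4020
V0=4.5297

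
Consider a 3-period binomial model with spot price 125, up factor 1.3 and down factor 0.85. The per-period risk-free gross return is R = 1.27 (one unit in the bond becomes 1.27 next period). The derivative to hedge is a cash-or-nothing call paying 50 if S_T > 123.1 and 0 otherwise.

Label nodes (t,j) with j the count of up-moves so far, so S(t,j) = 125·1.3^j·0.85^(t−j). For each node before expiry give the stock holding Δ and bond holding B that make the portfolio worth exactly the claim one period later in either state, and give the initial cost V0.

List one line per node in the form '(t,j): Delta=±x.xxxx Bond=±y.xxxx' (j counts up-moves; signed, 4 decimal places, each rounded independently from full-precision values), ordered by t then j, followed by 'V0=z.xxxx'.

(0,0): Delta=0.0686 Bond=15.5256
(1,0): Delta=0.7685 Bond=-54.6520
(1,1): Delta=0.0359 Bond=25.0297
(2,0): Delta=0.0000 Bond=0.0000
(2,1): Delta=0.8044 Bond=-74.3657
(2,2): Delta=0.0000 Bond=39.3701
V0=24.0985

No-arbitrage ⇒ martingale measure with p* = (R−d)/(u−d) = 0.9333.
Terminal values V(3,·): V(3,0)=0.0000, V(3,1)=0.0000, V(3,2)=50.0000, V(3,3)=50.0000
(2,0): S=90.3125. Δ = (V_up−V_dn)/(S_up−S_dn) = (0.0000−0.0000)/(117.4062−76.7656) = 0.0000. V = [p*·0.0000 + (1−p*)·0.0000]/1.27 = 0.0000. B = V − Δ·S = 0.0000.
(2,1): S=138.1250. Δ = (V_up−V_dn)/(S_up−S_dn) = (50.0000−0.0000)/(179.5625−117.4062) = 0.8044. V = [p*·50.0000 + (1−p*)·0.0000]/1.27 = 36.7454. B = V − Δ·S = -74.3657.
(2,2): S=211.2500. Δ = (V_up−V_dn)/(S_up−S_dn) = (50.0000−50.0000)/(274.6250−179.5625) = 0.0000. V = [p*·50.0000 + (1−p*)·50.0000]/1.27 = 39.3701. B = V − Δ·S = 39.3701.
(1,0): S=106.2500. Δ = (V_up−V_dn)/(S_up−S_dn) = (36.7454−0.0000)/(138.1250−90.3125) = 0.7685. V = [p*·36.7454 + (1−p*)·0.0000]/1.27 = 27.0045. B = V − Δ·S = -54.6520.
(1,1): S=162.5000. Δ = (V_up−V_dn)/(S_up−S_dn) = (39.3701−36.7454)/(211.2500−138.1250) = 0.0359. V = [p*·39.3701 + (1−p*)·36.7454]/1.27 = 30.8623. B = V − Δ·S = 25.0297.
(0,0): S=125.0000. Δ = (V_up−V_dn)/(S_up−S_dn) = (30.8623−27.0045)/(162.5000−106.2500) = 0.0686. V = [p*·30.8623 + (1−p*)·27.0045]/1.27 = 24.0985. B = V − Δ·S = 15.5256.
The time-0 hedge costs 24.0985, which is the no-arbitrage price.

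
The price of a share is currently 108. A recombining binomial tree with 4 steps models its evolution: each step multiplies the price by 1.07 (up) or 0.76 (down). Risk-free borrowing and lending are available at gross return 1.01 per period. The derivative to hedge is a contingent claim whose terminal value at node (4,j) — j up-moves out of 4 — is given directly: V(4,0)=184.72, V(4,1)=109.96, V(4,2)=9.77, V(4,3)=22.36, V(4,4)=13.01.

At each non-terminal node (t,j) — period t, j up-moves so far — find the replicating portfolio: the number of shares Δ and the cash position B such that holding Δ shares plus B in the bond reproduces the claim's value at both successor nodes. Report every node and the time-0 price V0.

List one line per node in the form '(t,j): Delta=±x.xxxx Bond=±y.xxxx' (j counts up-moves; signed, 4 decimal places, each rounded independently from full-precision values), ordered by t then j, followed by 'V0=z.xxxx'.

(0,0): Delta=-0.2833 Bond=48.7018
(1,0): Delta=-0.9974 Bond=107.8045
(1,1): Delta=-0.1616 Bond=35.1210
(2,0): Delta=-4.8777 Bond=350.9363
(2,1): Delta=-0.3360 Bond=50.7897
(2,2): Delta=-0.1318 Bond=31.7961
(3,0): Delta=-5.0868 Bond=364.3590
(3,1): Delta=-4.8420 Bond=352.0664
(3,2): Delta=0.4322 Bond=-20.8869
(3,3): Delta=-0.2280 Bond=44.8342
V0=18.1063

No-arbitrage ⇒ martingale measure with p* = (R−d)/(u−d) = 0.8065.
Terminal payoffs: V(4,0)=184.7200, V(4,1)=109.9600, V(4,2)=9.7700, V(4,3)=22.3600, V(4,4)=13.0100
  t=3,j=0: stock 47.4094 → up 50.7281 (V=109.9600), down 36.0312 (V=184.7200). Price 123.1977; hedge Δ=-5.0868, bond B=364.3590.
  t=3,j=1: stock 66.7475 → up 71.4198 (V=9.7700), down 50.7281 (V=109.9600). Price 28.8729; hedge Δ=-4.8420, bond B=352.0664.
  t=3,j=2: stock 93.9734 → up 100.5515 (V=22.3600), down 71.4198 (V=9.7700). Price 19.7260; hedge Δ=0.4322, bond B=-20.8869.
  t=3,j=3: stock 132.3046 → up 141.5660 (V=13.0100), down 100.5515 (V=22.3600). Price 14.6729; hedge Δ=-0.2280, bond B=44.8342.
  t=2,j=0: stock 62.3808 → up 66.7475 (V=28.8729), down 47.4094 (V=123.1977). Price 46.6627; hedge Δ=-4.8777, bond B=350.9363.
  t=2,j=1: stock 87.8256 → up 93.9734 (V=19.7260), down 66.7475 (V=28.8729). Price 21.2835; hedge Δ=-0.3360, bond B=50.7897.
  t=2,j=2: stock 123.6492 → up 132.3046 (V=14.6729), down 93.9734 (V=19.7260). Price 15.4960; hedge Δ=-0.1318, bond B=31.7961.
  t=1,j=0: stock 82.0800 → up 87.8256 (V=21.2835), down 62.3808 (V=46.6627). Price 25.9362; hedge Δ=-0.9974, bond B=107.8045.
  t=1,j=1: stock 115.5600 → up 123.6492 (V=15.4960), down 87.8256 (V=21.2835). Price 16.4516; hedge Δ=-0.1616, bond B=35.1210.
  t=0,j=0: stock 108.0000 → up 115.5600 (V=16.4516), down 82.0800 (V=25.9362). Price 18.1063; hedge Δ=-0.2833, bond B=48.7018.
Self-financing check: at every node Δ·S+B equals the discounted successor values.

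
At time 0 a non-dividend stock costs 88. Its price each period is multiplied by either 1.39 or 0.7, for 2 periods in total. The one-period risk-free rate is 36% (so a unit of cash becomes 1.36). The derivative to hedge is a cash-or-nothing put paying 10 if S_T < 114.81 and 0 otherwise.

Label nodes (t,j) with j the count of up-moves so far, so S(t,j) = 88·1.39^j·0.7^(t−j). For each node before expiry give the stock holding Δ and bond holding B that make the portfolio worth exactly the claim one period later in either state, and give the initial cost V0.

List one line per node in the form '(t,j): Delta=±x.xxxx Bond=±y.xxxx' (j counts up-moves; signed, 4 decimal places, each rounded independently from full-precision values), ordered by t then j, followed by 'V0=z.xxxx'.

(0,0): Delta=-0.1158 Bond=10.6530
(1,0): Delta=0.0000 Bond=7.3529
(1,1): Delta=-0.1185 Bond=14.8124
V0=0.4599

Risk-neutral probability p* = (R−d)/(u−d) = (1.36−0.7)/(1.39−0.7) = 0.9565.
At expiry t=2: V(2,0)=10.0000, V(2,1)=10.0000, V(2,2)=0.0000
Node (1,0) S=61.6000: V=(p*·10.0000+(1−p*)·10.0000)/1.36=7.3529; Δ=(10.0000−10.0000)/(85.6240−43.1200)=0.0000; B=V−Δ·S=7.3529
Node (1,1) S=122.3200: V=(p*·0.0000+(1−p*)·10.0000)/1.36=0.3197; Δ=(0.0000−10.0000)/(170.0248−85.6240)=-0.1185; B=V−Δ·S=14.8124
Node (0,0) S=88.0000: V=(p*·0.3197+(1−p*)·7.3529)/1.36=0.4599; Δ=(0.3197−7.3529)/(122.3200−61.6000)=-0.1158; B=V−Δ·S=10.6530
The time-0 hedge costs 0.4599, which is the no-arbitrage price.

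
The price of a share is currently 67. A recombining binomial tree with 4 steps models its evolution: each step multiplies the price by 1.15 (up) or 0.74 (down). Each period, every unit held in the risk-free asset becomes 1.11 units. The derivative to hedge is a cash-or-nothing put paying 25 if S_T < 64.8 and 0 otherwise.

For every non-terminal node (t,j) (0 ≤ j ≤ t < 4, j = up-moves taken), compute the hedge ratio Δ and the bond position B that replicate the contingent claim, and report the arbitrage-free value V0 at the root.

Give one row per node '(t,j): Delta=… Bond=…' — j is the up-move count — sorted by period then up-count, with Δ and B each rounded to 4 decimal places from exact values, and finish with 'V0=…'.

(0,0): Delta=-0.1586 Bond=11.4499
(1,0): Delta=-0.8129 Bond=45.1490
(1,1): Delta=-0.1131 Bond=9.2024
(2,0): Delta=0.0000 Bond=20.2906
(2,1): Delta=-0.8695 Bond=53.3397
(2,2): Delta=-0.0605 Bond=5.5524
(3,0): Delta=0.0000 Bond=22.5225
(3,1): Delta=0.0000 Bond=22.5225
(3,2): Delta=-0.9299 Bond=63.1729
(3,3): Delta=0.0000 Bond=0.0000
V0=0.8226

No-arbitrage ⇒ martingale measure with p* = (R−d)/(u−d) = 0.9024.
Terminal payoffs: V(4,0)=25.0000, V(4,1)=25.0000, V(4,2)=25.0000, V(4,3)=0.0000, V(4,4)=0.0000
Node (3,0) S=27.1500: V=(p*·25.0000+(1−p*)·25.0000)/1.11=22.5225; Δ=(25.0000−25.0000)/(31.2225−20.0910)=0.0000; B=V−Δ·S=22.5225
Node (3,1) S=42.1926: V=(p*·25.0000+(1−p*)·25.0000)/1.11=22.5225; Δ=(25.0000−25.0000)/(48.5215−31.2225)=0.0000; B=V−Δ·S=22.5225
Node (3,2) S=65.5695: V=(p*·0.0000+(1−p*)·25.0000)/1.11=2.1973; Δ=(0.0000−25.0000)/(75.4050−48.5215)=-0.9299; B=V−Δ·S=63.1729
Node (3,3) S=101.8986: V=(p*·0.0000+(1−p*)·0.0000)/1.11=0.0000; Δ=(0.0000−0.0000)/(117.1834−75.4050)=0.0000; B=V−Δ·S=0.0000
Node (2,0) S=36.6892: V=(p*·22.5225+(1−p*)·22.5225)/1.11=20.2906; Δ=(22.5225−22.5225)/(42.1926−27.1500)=0.0000; B=V−Δ·S=20.2906
Node (2,1) S=57.0170: V=(p*·2.1973+(1−p*)·22.5225)/1.11=3.7660; Δ=(2.1973−22.5225)/(65.5695−42.1926)=-0.8695; B=V−Δ·S=53.3397
Node (2,2) S=88.6075: V=(p*·0.0000+(1−p*)·2.1973)/1.11=0.1931; Δ=(0.0000−2.1973)/(101.8986−65.5695)=-0.0605; B=V−Δ·S=5.5524
Node (1,0) S=49.5800: V=(p*·3.7660+(1−p*)·20.2906)/1.11=4.8452; Δ=(3.7660−20.2906)/(57.0170−36.6892)=-0.8129; B=V−Δ·S=45.1490
Node (1,1) S=77.0500: V=(p*·0.1931+(1−p*)·3.7660)/1.11=0.4880; Δ=(0.1931−3.7660)/(88.6075−57.0170)=-0.1131; B=V−Δ·S=9.2024
Node (0,0) S=67.0000: V=(p*·0.4880+(1−p*)·4.8452)/1.11=0.8226; Δ=(0.4880−4.8452)/(77.0500−49.5800)=-0.1586; B=V−Δ·S=11.4499
Self-financing check: at every node Δ·S+B equals the discounted successor values.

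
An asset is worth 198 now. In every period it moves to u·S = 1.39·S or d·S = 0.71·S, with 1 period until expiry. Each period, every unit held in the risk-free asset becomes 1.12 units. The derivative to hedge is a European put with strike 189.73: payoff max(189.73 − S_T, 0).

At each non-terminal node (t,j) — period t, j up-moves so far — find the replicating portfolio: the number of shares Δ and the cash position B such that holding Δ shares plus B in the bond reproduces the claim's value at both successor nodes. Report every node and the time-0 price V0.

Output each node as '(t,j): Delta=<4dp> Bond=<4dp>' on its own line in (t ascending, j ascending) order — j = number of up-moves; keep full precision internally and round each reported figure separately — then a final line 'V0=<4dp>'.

Risk-neutral probability p* = (R−d)/(u−d) = (1.12−0.71)/(1.39−0.71) = 0.6029.
Terminal values V(1,·): V(1,0)=49.1500, V(1,1)=0.0000
(0,0): S=198.0000. Δ = (V_up−V_dn)/(S_up−S_dn) = (0.0000−49.1500)/(275.2200−140.5800) = -0.3650. V = [p*·0.0000 + (1−p*)·49.1500]/1.12 = 17.4245. B = V − Δ·S = 89.7039.
Root portfolio cost Δ·198+B reproduces V0=17.4245.

(0,0): Delta=-0.3650 Bond=89.7039
V0=17.4245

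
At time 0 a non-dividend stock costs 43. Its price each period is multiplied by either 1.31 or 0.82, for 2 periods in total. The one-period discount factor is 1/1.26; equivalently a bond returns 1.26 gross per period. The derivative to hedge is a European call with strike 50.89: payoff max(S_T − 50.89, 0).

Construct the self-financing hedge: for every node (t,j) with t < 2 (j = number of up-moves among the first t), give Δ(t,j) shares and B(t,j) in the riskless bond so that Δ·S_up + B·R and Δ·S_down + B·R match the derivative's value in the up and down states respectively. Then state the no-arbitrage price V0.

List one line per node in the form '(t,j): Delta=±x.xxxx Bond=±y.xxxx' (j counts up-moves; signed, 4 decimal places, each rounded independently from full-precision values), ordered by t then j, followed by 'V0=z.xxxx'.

No-arbitrage ⇒ martingale measure with p* = (R−d)/(u−d) = 0.8980.
At expiry t=2: V(2,0)=0.0000, V(2,1)=0.0000, V(2,2)=22.9023
(1,0): S=35.2600. Δ = (V_up−V_dn)/(S_up−S_dn) = (0.0000−0.0000)/(46.1906−28.9132) = 0.0000. V = [p*·0.0000 + (1−p*)·0.0000]/1.26 = 0.0000. B = V − Δ·S = 0.0000.
(1,1): S=56.3300. Δ = (V_up−V_dn)/(S_up−S_dn) = (22.9023−0.0000)/(73.7923−46.1906) = 0.8297. V = [p*·22.9023 + (1−p*)·0.0000]/1.26 = 16.3217. B = V − Δ·S = -30.4177.
(0,0): S=43.0000. Δ = (V_up−V_dn)/(S_up−S_dn) = (16.3217−0.0000)/(56.3300−35.2600) = 0.7746. V = [p*·16.3217 + (1−p*)·0.0000]/1.26 = 11.6319. B = V − Δ·S = -21.6777.
The time-0 hedge costs 11.6319, which is the no-arbitrage price.

(0,0): Delta=0.7746 Bond=-21.6777
(1,0): Delta=0.0000 Bond=0.0000
(1,1): Delta=0.8297 Bond=-30.4177
V0=11.6319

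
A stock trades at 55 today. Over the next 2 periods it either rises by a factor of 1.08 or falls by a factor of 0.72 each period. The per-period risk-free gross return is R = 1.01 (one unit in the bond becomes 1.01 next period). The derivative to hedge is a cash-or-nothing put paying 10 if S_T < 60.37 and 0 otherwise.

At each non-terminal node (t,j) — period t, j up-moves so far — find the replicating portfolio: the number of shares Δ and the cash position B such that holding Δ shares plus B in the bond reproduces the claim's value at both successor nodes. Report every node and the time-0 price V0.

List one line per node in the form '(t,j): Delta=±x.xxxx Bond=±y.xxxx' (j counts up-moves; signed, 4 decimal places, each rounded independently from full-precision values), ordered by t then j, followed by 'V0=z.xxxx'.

(0,0): Delta=-0.4028 Bond=25.5966
(1,0): Delta=0.0000 Bond=9.9010
(1,1): Delta=-0.4676 Bond=29.7030
V0=3.4416

Risk-neutral probability p* = (R−d)/(u−d) = (1.01−0.72)/(1.08−0.72) = 0.8056.
At expiry t=2: V(2,0)=10.0000, V(2,1)=10.0000, V(2,2)=0.0000
Node (1,0) S=39.6000: V=(p*·10.0000+(1−p*)·10.0000)/1.01=9.9010; Δ=(10.0000−10.0000)/(42.7680−28.5120)=0.0000; B=V−Δ·S=9.9010
Node (1,1) S=59.4000: V=(p*·0.0000+(1−p*)·10.0000)/1.01=1.9252; Δ=(0.0000−10.0000)/(64.1520−42.7680)=-0.4676; B=V−Δ·S=29.7030
Node (0,0) S=55.0000: V=(p*·1.9252+(1−p*)·9.9010)/1.01=3.4416; Δ=(1.9252−9.9010)/(59.4000−39.6000)=-0.4028; B=V−Δ·S=25.5966
Each (Δ,B) replicates both successor values, so the strategy is self-financing and V0 is arbitrage-free.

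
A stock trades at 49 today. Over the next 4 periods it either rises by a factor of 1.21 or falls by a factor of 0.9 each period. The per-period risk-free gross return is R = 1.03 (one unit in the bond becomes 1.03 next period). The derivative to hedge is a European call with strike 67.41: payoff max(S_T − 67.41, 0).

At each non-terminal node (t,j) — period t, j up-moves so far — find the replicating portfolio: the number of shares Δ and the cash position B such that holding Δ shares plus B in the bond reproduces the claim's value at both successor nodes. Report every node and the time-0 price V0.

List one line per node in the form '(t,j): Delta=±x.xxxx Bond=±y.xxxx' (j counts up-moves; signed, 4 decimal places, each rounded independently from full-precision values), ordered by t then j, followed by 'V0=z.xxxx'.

The replicating-portfolio and risk-neutral prices coincide; use p* = (1.03−0.9)/(1.21−0.9) = 0.4194 for the latter.
Terminal values V(4,·): V(4,0)=0.0000, V(4,1)=0.0000, V(4,2)=0.0000, V(4,3)=10.7158, V(4,4)=37.6259
(3,0): S=35.7210. Δ = (V_up−V_dn)/(S_up−S_dn) = (0.0000−0.0000)/(43.2224−32.1489) = 0.0000. V = [p*·0.0000 + (1−p*)·0.0000]/1.03 = 0.0000. B = V − Δ·S = 0.0000.
(3,1): S=48.0249. Δ = (V_up−V_dn)/(S_up−S_dn) = (0.0000−0.0000)/(58.1101−43.2224) = 0.0000. V = [p*·0.0000 + (1−p*)·0.0000]/1.03 = 0.0000. B = V − Δ·S = 0.0000.
(3,2): S=64.5668. Δ = (V_up−V_dn)/(S_up−S_dn) = (10.7158−0.0000)/(78.1258−58.1101) = 0.5354. V = [p*·10.7158 + (1−p*)·0.0000]/1.03 = 4.3629. B = V − Δ·S = -30.2044.
(3,3): S=86.8065. Δ = (V_up−V_dn)/(S_up−S_dn) = (37.6259−10.7158)/(105.0359−78.1258) = 1.0000. V = [p*·37.6259 + (1−p*)·10.7158]/1.03 = 21.3599. B = V − Δ·S = -65.4466.
(2,0): S=39.6900. Δ = (V_up−V_dn)/(S_up−S_dn) = (0.0000−0.0000)/(48.0249−35.7210) = 0.0000. V = [p*·0.0000 + (1−p*)·0.0000]/1.03 = 0.0000. B = V − Δ·S = 0.0000.
(2,1): S=53.3610. Δ = (V_up−V_dn)/(S_up−S_dn) = (4.3629−0.0000)/(64.5668−48.0249) = 0.2637. V = [p*·4.3629 + (1−p*)·0.0000]/1.03 = 1.7763. B = V − Δ·S = -12.2974.
(2,2): S=71.7409. Δ = (V_up−V_dn)/(S_up−S_dn) = (21.3599−4.3629)/(86.8065−64.5668) = 0.7643. V = [p*·21.3599 + (1−p*)·4.3629]/1.03 = 11.1560. B = V − Δ·S = -43.6732.
(1,0): S=44.1000. Δ = (V_up−V_dn)/(S_up−S_dn) = (1.7763−0.0000)/(53.3610−39.6900) = 0.1299. V = [p*·1.7763 + (1−p*)·0.0000]/1.03 = 0.7232. B = V − Δ·S = -5.0068.
(1,1): S=59.2900. Δ = (V_up−V_dn)/(S_up−S_dn) = (11.1560−1.7763)/(71.7409−53.3610) = 0.5103. V = [p*·11.1560 + (1−p*)·1.7763]/1.03 = 5.5434. B = V − Δ·S = -24.7136.
(0,0): S=49.0000. Δ = (V_up−V_dn)/(S_up−S_dn) = (5.5434−0.7232)/(59.2900−44.1000) = 0.3173. V = [p*·5.5434 + (1−p*)·0.7232]/1.03 = 2.6646. B = V − Δ·S = -12.8844.
Check: Δ(0,0)·S0 + B(0,0) = 2.6646 = V0.

(0,0): Delta=0.3173 Bond=-12.8844
(1,0): Delta=0.1299 Bond=-5.0068
(1,1): Delta=0.5103 Bond=-24.7136
(2,0): Delta=0.0000 Bond=0.0000
(2,1): Delta=0.2637 Bond=-12.2974
(2,2): Delta=0.7643 Bond=-43.6732
(3,0): Delta=0.0000 Bond=0.0000
(3,1): Delta=0.0000 Bond=0.0000
(3,2): Delta=0.5354 Bond=-30.2044
(3,3): Delta=1.0000 Bond=-65.4466
V0=2.6646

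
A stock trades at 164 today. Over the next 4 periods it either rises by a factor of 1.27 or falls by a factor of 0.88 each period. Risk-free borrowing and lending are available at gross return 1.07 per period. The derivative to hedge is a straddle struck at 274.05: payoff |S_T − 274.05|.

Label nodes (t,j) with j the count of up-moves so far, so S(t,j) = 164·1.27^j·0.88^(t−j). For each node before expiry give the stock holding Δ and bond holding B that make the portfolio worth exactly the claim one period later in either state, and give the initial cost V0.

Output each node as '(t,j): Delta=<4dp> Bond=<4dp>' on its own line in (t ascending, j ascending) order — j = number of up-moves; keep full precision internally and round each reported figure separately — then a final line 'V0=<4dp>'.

(0,0): Delta=-0.4122 Bond=133.6025
(1,0): Delta=-0.8411 Bond=204.8449
(1,1): Delta=-0.0995 Bond=77.8072
(2,0): Delta=-1.0000 Bond=239.3659
(2,1): Delta=-0.7252 Bond=197.9399
(2,2): Delta=0.3569 Bond=-37.4687
(3,0): Delta=-1.0000 Bond=256.1215
(3,1): Delta=-1.0000 Bond=256.1215
(3,2): Delta=-0.5247 Bond=165.1370
(3,3): Delta=1.0000 Bond=-256.1215
V0=65.9936

The replicating-portfolio and risk-neutral prices coincide; use p* = (1.07−0.88)/(1.27−0.88) = 0.4872 for the latter.
Terminal payoffs: V(4,0)=175.7000, V(4,1)=132.1130, V(4,2)=69.2091, V(4,3)=21.5726, V(4,4)=152.5872
(3,0): S=111.7614. Δ = (V_up−V_dn)/(S_up−S_dn) = (132.1130−175.7000)/(141.9370−98.3500) = -1.0000. V = [p*·132.1130 + (1−p*)·175.7000]/1.07 = 144.3601. B = V − Δ·S = 256.1215.
(3,1): S=161.2920. Δ = (V_up−V_dn)/(S_up−S_dn) = (69.2091−132.1130)/(204.8409−141.9370) = -1.0000. V = [p*·69.2091 + (1−p*)·132.1130]/1.07 = 94.8295. B = V − Δ·S = 256.1215.
(3,2): S=232.7737. Δ = (V_up−V_dn)/(S_up−S_dn) = (21.5726−69.2091)/(295.6226−204.8409) = -0.5247. V = [p*·21.5726 + (1−p*)·69.2091]/1.07 = 42.9922. B = V − Δ·S = 165.1370.
(3,3): S=335.9348. Δ = (V_up−V_dn)/(S_up−S_dn) = (152.5872−21.5726)/(426.6372−295.6226) = 1.0000. V = [p*·152.5872 + (1−p*)·21.5726]/1.07 = 79.8133. B = V − Δ·S = -256.1215.
(2,0): S=127.0016. Δ = (V_up−V_dn)/(S_up−S_dn) = (94.8295−144.3601)/(161.2920−111.7614) = -1.0000. V = [p*·94.8295 + (1−p*)·144.3601]/1.07 = 112.3643. B = V − Δ·S = 239.3659.
(2,1): S=183.2864. Δ = (V_up−V_dn)/(S_up−S_dn) = (42.9922−94.8295)/(232.7737−161.2920) = -0.7252. V = [p*·42.9922 + (1−p*)·94.8295]/1.07 = 65.0237. B = V − Δ·S = 197.9399.
(2,2): S=264.5156. Δ = (V_up−V_dn)/(S_up−S_dn) = (79.8133−42.9922)/(335.9348−232.7737) = 0.3569. V = [p*·79.8133 + (1−p*)·42.9922]/1.07 = 56.9445. B = V − Δ·S = -37.4687.
(1,0): S=144.3200. Δ = (V_up−V_dn)/(S_up−S_dn) = (65.0237−112.3643)/(183.2864−127.0016) = -0.8411. V = [p*·65.0237 + (1−p*)·112.3643]/1.07 = 83.4588. B = V − Δ·S = 204.8449.
(1,1): S=208.2800. Δ = (V_up−V_dn)/(S_up−S_dn) = (56.9445−65.0237)/(264.5156−183.2864) = -0.0995. V = [p*·56.9445 + (1−p*)·65.0237]/1.07 = 57.0913. B = V − Δ·S = 77.8072.
(0,0): S=164.0000. Δ = (V_up−V_dn)/(S_up−S_dn) = (57.0913−83.4588)/(208.2800−144.3200) = -0.4122. V = [p*·57.0913 + (1−p*)·83.4588]/1.07 = 65.9936. B = V − Δ·S = 133.6025.
Each (Δ,B) replicates both successor values, so the strategy is self-financing and V0 is arbitrage-free.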